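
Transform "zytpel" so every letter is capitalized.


Input string: 'zytpel'
Operation: convert each letter to uppercase
Mapping: 'z'->'Z', 'y'->'Y', 't'->'T', 'p'->'P', 'e'->'E', 'l'->'L'
Result: ZYTPEL


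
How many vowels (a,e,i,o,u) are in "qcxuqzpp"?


Input string: 'qcxuqzpp'
Operation: count vowels (a, e, i, o, u)
Scan: s[0]='q', s[1]='c', s[2]='x', s[3]='u' (vowel), s[4]='q', s[5]='z', s[6]='p', s[7]='p'
Vowels found: 1
Result: 1


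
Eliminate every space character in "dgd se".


Input string: 'dgd se'
Operation: remove all spaces
Words: 'dgd', 'se'
Join without spaces: dgdse


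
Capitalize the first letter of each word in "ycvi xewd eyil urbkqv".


Input string: 'ycvi xewd eyil urbkqv'
Operation: capitalize first letter of each word
Word transformations: 'ycvi'->'Ycvi', 'xewd'->'Xewd', 'eyil'->'Eyil', 'urbkqv'->'Urbkqv'
Result: Ycvi Xewd Eyil Urbkqv


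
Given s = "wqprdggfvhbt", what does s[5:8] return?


Input string: 'wqprdggfvhbt'
Operation: slice [5:8]
Extract characters: s[5]='g', s[6]='g', s[7]='f'
Result: ggf


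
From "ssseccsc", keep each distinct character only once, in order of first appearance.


Input: 'ssseccsc'
Operation: keep first occurrence of each character
Scan: s[0]='s' new -> keep; s[1]='s' seen -> skip; s[2]='s' seen -> skip; s[3]='e' new -> keep; s[4]='c' new -> keep; s[5]='c' seen -> skip; s[6]='s' seen -> skip; s[7]='c' seen -> skip
Result: sec


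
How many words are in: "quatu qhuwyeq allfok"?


Input string: 'quatu qhuwyeq allfok'
Operation: split by spaces
Words found: 'quatu', 'qhuwyeq', 'allfok'
Word count: 3


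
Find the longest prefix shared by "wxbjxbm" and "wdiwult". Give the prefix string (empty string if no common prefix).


String 1: 'wxbjxbm'
String 2: 'wdiwult'
Compare position by position:
pos 0: 'w' vs 'w' match
pos 1: 'x' vs 'd' differ -> stop
Longest common prefix: "w" (length 1)


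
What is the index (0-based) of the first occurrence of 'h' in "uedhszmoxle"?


Input string: 'uedhszmoxle'
Target: 'h'
Scanning left to right: s[0]='u', s[1]='e', s[2]='d', s[3]='h'
First match at index: 3


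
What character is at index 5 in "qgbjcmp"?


Input string: 'qgbjcmp'
Operation: get character at index 5
Index mapping: s[0]='q', s[1]='g', s[2]='b', s[3]='j', s[4]='c', s[5]='m'
Result: 'm'


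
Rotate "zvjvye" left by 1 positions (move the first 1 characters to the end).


Input: 'zvjvye', shift = 1
Operation: split at index 1 and swap parts
Front part s[0:1] = 'z'
Back part s[1:] = 'vjvye'
Rotated = back + front = 'vjvye' + 'z'
Result: vjvyez


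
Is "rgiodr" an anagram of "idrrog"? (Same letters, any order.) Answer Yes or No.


String 1: 'idrrog' -> sorted: 'dgiorr'
String 2: 'rgiodr' -> sorted: 'dgiorr'
Compare sorted forms: 'dgiorr' == 'dgiorr'
Anagram: Yes


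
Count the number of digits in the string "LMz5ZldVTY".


Input string: 'LMz5ZldVTY'
Operation: count digit characters (0-9)
Scan: 'L', 'M', 'z', '5'(digit), 'Z', 'l', 'd', 'V', 'T', 'Y'
Digits found: 1
Result: 1


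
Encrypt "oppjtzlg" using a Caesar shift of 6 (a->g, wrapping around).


Input: 'oppjtzlg', shift = 6
Operation: for each letter, (position + 6) mod 26
Mapping: 'o'(14+6=20)->'u', 'p'(15+6=21)->'v', 'p'(15+6=21)->'v', 'j'(9+6=15)->'p', 't'(19+6=25)->'z', 'z'(25+6=31, 31 mod 26=5)->'f', 'l'(11+6=17)->'r', 'g'(6+6=12)->'m'
Result: uvvpzfrm


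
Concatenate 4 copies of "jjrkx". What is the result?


Input string: 'jjrkx'
Operation: repeat 4 times
Concatenation: 'jjrkx' + 'jjrkx' + 'jjrkx' + 'jjrkx'
Result: jjrkxjjrkxjjrkxjjrkx


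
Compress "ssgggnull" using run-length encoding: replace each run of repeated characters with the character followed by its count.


Input: 'ssgggnull'
Operation: identify consecutive runs
Runs: 'ss' -> s2, 'ggg' -> g3, 'n' -> n1, 'u' -> u1, 'll' -> l2
Encoded: s2g3n1u1l2


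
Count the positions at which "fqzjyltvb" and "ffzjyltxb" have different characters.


String 1: 'fqzjyltvb'
String 2: 'ffzjyltxb'
Compare each position: pos 0: 'f'=='f', pos 1: 'q'!='f', pos 2: 'z'=='z', pos 3: 'j'=='j', pos 4: 'y'=='y', pos 5: 'l'=='l', pos 6: 't'=='t', pos 7: 'v'!='x', pos 8: 'b'=='b'
Differing positions: 2
Hamming distance: 2


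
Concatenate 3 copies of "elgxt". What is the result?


Input string: 'elgxt'
Operation: repeat 3 times
Concatenation: 'elgxt' + 'elgxt' + 'elgxt'
Result: elgxtelgxtelgxt


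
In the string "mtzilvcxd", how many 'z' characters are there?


Input string: 'mtzilvcxd'
Target character: 'z'
Scan each position: s[2]='z'
Matches found at indices: 2
Total: 1


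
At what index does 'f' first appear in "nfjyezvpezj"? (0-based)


Input string: 'nfjyezvpezj'
Target: 'f'
Scanning left to right: s[0]='n', s[1]='f'
First match at index: 1


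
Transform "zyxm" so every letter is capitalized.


Input string: 'zyxm'
Operation: convert each letter to uppercase
Mapping: 'z'->'Z', 'y'->'Y', 'x'->'X', 'm'->'M'
Result: ZYXM


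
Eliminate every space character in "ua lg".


Input string: 'ua lg'
Operation: remove all spaces
Words: 'ua', 'lg'
Join without spaces: ualg


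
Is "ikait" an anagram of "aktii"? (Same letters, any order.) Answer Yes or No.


String 1: 'aktii' -> sorted: 'aiikt'
String 2: 'ikait' -> sorted: 'aiikt'
Compare sorted forms: 'aiikt' == 'aiikt'
Anagram: Yes


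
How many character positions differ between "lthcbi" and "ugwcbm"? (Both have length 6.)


String 1: 'lthcbi'
String 2: 'ugwcbm'
Compare each position: pos 0: 'l'!='u', pos 1: 't'!='g', pos 2: 'h'!='w', pos 3: 'c'=='c', pos 4: 'b'=='b', pos 5: 'i'!='m'
Differing positions: 4
Hamming distance: 4


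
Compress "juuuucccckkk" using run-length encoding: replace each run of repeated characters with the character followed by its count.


Input: 'juuuucccckkk'
Operation: identify consecutive runs
Runs: 'j' -> j1, 'uuuu' -> u4, 'cccc' -> c4, 'kkk' -> k3
Encoded: j1u4c4k3


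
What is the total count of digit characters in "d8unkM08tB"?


Input string: 'd8unkM08tB'
Operation: count digit characters (0-9)
Scan: 'd', '8'(digit), 'u', 'n', 'k', 'M', '0'(digit), '8'(digit), 't', 'B'
Digits found: 3
Result: 3


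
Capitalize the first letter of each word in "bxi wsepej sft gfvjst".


Input string: 'bxi wsepej sft gfvjst'
Operation: capitalize first letter of each word
Word transformations: 'bxi'->'Bxi', 'wsepej'->'Wsepej', 'sft'->'Sft', 'gfvjst'->'Gfvjst'
Result: Bxi Wsepej Sft Gfvjst


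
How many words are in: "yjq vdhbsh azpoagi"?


Input string: 'yjq vdhbsh azpoagi'
Operation: split by spaces
Words found: 'yjq', 'vdhbsh', 'azpoagi'
Word count: 3


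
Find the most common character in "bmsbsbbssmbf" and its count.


Input: 'bmsbsbbssmbf'
Operation: tally each character
Counts: 'b':5, 'f':1, 'm':2, 's':4
Maximum: 'b' appears 5 times


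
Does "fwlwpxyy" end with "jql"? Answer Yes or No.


Input string: 'fwlwpxyy'
Suffix to check: 'jql'
Last 3 characters of input: 'xyy'
Match: False
Result: No


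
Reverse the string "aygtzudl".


Input string: 'aygtzudl'
Operation: reverse character order
Original order: 'a' -> 'y' -> 'g' -> 't' -> 'z' -> 'u' -> 'd' -> 'l'
Reversed order: 'l' -> 'd' -> 'u' -> 'z' -> 't' -> 'g' -> 'y' -> 'a'
Result: lduztgya


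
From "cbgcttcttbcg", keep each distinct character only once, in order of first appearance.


Input: 'cbgcttcttbcg'
Operation: keep first occurrence of each character
Scan: s[0]='c' new -> keep; s[1]='b' new -> keep; s[2]='g' new -> keep; s[3]='c' seen -> skip; s[4]='t' new -> keep; s[5]='t' seen -> skip; s[6]='c' seen -> skip; s[7]='t' seen -> skip; s[8]='t' seen -> skip; s[9]='b' seen -> skip; s[10]='c' seen -> skip; s[11]='g' seen -> skip
Result: cbgt


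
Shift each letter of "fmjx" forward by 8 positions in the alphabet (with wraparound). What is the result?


Input: 'fmjx', shift = 8
Operation: for each letter, (position + 8) mod 26
Mapping: 'f'(5+8=13)->'n', 'm'(12+8=20)->'u', 'j'(9+8=17)->'r', 'x'(23+8=31, 31 mod 26=5)->'f'
Result: nurf


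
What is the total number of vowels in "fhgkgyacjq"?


Input string: 'fhgkgyacjq'
Operation: count vowels (a, e, i, o, u)
Scan: s[0]='f', s[1]='h', s[2]='g', s[3]='k', s[4]='g', s[5]='y', s[6]='a' (vowel), s[7]='c', s[8]='j', s[9]='q'
Vowels found: 1
Result: 1


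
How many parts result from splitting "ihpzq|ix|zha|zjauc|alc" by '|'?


Input string: 'ihpzq|ix|zha|zjauc|alc'
Delimiter: '|'
Split result: 'ihpzq', 'ix', 'zha', 'zjauc', 'alc'
Number of parts: 5


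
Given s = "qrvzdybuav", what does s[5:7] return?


Input string: 'qrvzdybuav'
Operation: slice [5:7]
Extract characters: s[5]='y', s[6]='b'
Result: yb


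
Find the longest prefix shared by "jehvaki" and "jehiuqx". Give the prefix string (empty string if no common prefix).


String 1: 'jehvaki'
String 2: 'jehiuqx'
Compare position by position:
pos 0: 'j' vs 'j' match
pos 1: 'e' vs 'e' match
pos 2: 'h' vs 'h' match
pos 3: 'v' vs 'i' differ -> stop
Longest common prefix: "jeh" (length 3)


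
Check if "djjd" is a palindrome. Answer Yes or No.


Input string: 'djjd'
Reversed: 'djjd'
Compare pairs: s[0]='d' vs s[3]='d' (match), s[1]='j' vs s[2]='j' (match)
Palindrome: Yes


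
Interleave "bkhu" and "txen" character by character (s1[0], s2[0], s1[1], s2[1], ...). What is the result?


String 1: 'bkhu'
String 2: 'txen'
Operation: alternate characters
Pairs: 'b'+'t', 'k'+'x', 'h'+'e', 'u'+'n'
Result: btkxheun


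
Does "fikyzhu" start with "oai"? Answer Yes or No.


Input string: 'fikyzhu'
Prefix to check: 'oai'
First 3 characters of input: 'fik'
Match: False
Result: No


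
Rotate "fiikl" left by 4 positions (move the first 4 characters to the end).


Input: 'fiikl', shift = 4
Operation: split at index 4 and swap parts
Front part s[0:4] = 'fiik'
Back part s[4:] = 'l'
Rotated = back + front = 'l' + 'fiik'
Result: lfiik


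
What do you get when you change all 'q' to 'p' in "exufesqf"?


Input string: 'exufesqf'
Operation: replace 'q' with 'p'
Positions of 'q': 6
After replacement: exufespf


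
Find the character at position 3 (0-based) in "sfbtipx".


Input string: 'sfbtipx'
Operation: get character at index 3
Index mapping: s[0]='s', s[1]='f', s[2]='b', s[3]='t'
Result: 't'


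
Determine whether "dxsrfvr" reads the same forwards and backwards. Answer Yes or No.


Input string: 'dxsrfvr'
Reversed: 'rvfrsxd'
Compare pairs: s[0]='d' vs s[6]='r' (mismatch), s[1]='x' vs s[5]='v' (mismatch), s[2]='s' vs s[4]='f' (mismatch)
Palindrome: No


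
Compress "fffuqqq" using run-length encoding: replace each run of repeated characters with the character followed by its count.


Input: 'fffuqqq'
Operation: identify consecutive runs
Runs: 'fff' -> f3, 'u' -> u1, 'qqq' -> q3
Encoded: f3u1q3


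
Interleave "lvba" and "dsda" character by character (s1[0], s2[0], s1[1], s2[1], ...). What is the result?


String 1: 'lvba'
String 2: 'dsda'
Operation: alternate characters
Pairs: 'l'+'d', 'v'+'s', 'b'+'d', 'a'+'a'
Result: ldvsbdaa


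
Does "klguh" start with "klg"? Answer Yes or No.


Input string: 'klguh'
Prefix to check: 'klg'
First 3 characters of input: 'klg'
Match: True
Result: Yes


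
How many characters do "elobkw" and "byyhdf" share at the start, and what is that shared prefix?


String 1: 'elobkw'
String 2: 'byyhdf'
Compare position by position:
pos 0: 'e' vs 'b' differ -> stop
Longest common prefix: "" (length 0)


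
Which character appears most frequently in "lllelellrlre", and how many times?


Input: 'lllelellrlre'
Operation: tally each character
Counts: 'e':3, 'l':7, 'r':2
Maximum: 'l' appears 7 times


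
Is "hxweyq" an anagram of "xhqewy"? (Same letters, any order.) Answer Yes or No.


String 1: 'xhqewy' -> sorted: 'ehqwxy'
String 2: 'hxweyq' -> sorted: 'ehqwxy'
Compare sorted forms: 'ehqwxy' == 'ehqwxy'
Anagram: Yes


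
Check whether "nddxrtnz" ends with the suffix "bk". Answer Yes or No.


Input string: 'nddxrtnz'
Suffix to check: 'bk'
Last 2 characters of input: 'nz'
Match: False
Result: No


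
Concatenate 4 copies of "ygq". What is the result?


Input string: 'ygq'
Operation: repeat 4 times
Concatenation: 'ygq' + 'ygq' + 'ygq' + 'ygq'
Result: ygqygqygqygq


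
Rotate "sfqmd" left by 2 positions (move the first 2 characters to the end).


Input: 'sfqmd', shift = 2
Operation: split at index 2 and swap parts
Front part s[0:2] = 'sf'
Back part s[2:] = 'qmd'
Rotated = back + front = 'qmd' + 'sf'
Result: qmdsf


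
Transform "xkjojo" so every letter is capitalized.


Input string: 'xkjojo'
Operation: convert each letter to uppercase
Mapping: 'x'->'X', 'k'->'K', 'j'->'J', 'o'->'O', 'j'->'J', 'o'->'O'
Result: XKJOJO


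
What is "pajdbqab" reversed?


Input string: 'pajdbqab'
Operation: reverse character order
Original order: 'p' -> 'a' -> 'j' -> 'd' -> 'b' -> 'q' -> 'a' -> 'b'
Reversed order: 'b' -> 'a' -> 'q' -> 'b' -> 'd' -> 'j' -> 'a' -> 'p'
Result: baqbdjap


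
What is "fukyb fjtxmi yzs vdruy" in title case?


Input string: 'fukyb fjtxmi yzs vdruy'
Operation: capitalize first letter of each word
Word transformations: 'fukyb'->'Fukyb', 'fjtxmi'->'Fjtxmi', 'yzs'->'Yzs', 'vdruy'->'Vdruy'
Result: Fukyb Fjtxmi Yzs Vdruy


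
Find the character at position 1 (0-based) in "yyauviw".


Input string: 'yyauviw'
Operation: get character at index 1
Index mapping: s[0]='y', s[1]='y'
Result: 'y'


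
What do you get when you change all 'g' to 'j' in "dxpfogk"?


Input string: 'dxpfogk'
Operation: replace 'g' with 'j'
Positions of 'g': 5
After replacement: dxpfojk


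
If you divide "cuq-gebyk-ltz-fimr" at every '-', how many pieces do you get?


Input string: 'cuq-gebyk-ltz-fimr'
Delimiter: '-'
Split result: 'cuq', 'gebyk', 'ltz', 'fimr'
Number of parts: 4


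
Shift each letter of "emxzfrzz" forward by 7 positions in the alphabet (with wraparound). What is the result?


Input: 'emxzfrzz', shift = 7
Operation: for each letter, (position + 7) mod 26
Mapping: 'e'(4+7=11)->'l', 'm'(12+7=19)->'t', 'x'(23+7=30, 30 mod 26=4)->'e', 'z'(25+7=32, 32 mod 26=6)->'g', 'f'(5+7=12)->'m', 'r'(17+7=24)->'y', 'z'(25+7=32, 32 mod 26=6)->'g', 'z'(25+7=32, 32 mod 26=6)->'g'
Result: ltegmygg


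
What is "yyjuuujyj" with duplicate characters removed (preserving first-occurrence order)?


Input: 'yyjuuujyj'
Operation: keep first occurrence of each character
Scan: s[0]='y' new -> keep; s[1]='y' seen -> skip; s[2]='j' new -> keep; s[3]='u' new -> keep; s[4]='u' seen -> skip; s[5]='u' seen -> skip; s[6]='j' seen -> skip; s[7]='y' seen -> skip; s[8]='j' seen -> skip
Result: yju


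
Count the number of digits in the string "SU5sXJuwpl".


Input string: 'SU5sXJuwpl'
Operation: count digit characters (0-9)
Scan: 'S', 'U', '5'(digit), 's', 'X', 'J', 'u', 'w', 'p', 'l'
Digits found: 1
Result: 1


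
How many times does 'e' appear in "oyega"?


Input string: 'oyega'
Target character: 'e'
Scan each position: s[2]='e'
Matches found at indices: 2
Total: 1


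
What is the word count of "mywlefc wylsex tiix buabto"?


Input string: 'mywlefc wylsex tiix buabto'
Operation: split by spaces
Words found: 'mywlefc', 'wylsex', 'tiix', 'buabto'
Word count: 4


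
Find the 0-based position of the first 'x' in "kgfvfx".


Input string: 'kgfvfx'
Target: 'x'
Scanning left to right: s[0]='k', s[1]='g', s[2]='f', s[3]='v', s[4]='f', s[5]='x'
First match at index: 5


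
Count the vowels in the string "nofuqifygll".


Input string: 'nofuqifygll'
Operation: count vowels (a, e, i, o, u)
Scan: s[0]='n', s[1]='o' (vowel), s[2]='f', s[3]='u' (vowel), s[4]='q', s[5]='i' (vowel), s[6]='f', s[7]='y', s[8]='g', s[9]='l', s[10]='l'
Vowels found: 3
Result: 3


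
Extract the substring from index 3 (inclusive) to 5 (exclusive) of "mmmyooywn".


Input string: 'mmmyooywn'
Operation: slice [3:5]
Extract characters: s[3]='y', s[4]='o'
Result: yo


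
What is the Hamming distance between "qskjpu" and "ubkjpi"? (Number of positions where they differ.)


String 1: 'qskjpu'
String 2: 'ubkjpi'
Compare each position: pos 0: 'q'!='u', pos 1: 's'!='b', pos 2: 'k'=='k', pos 3: 'j'=='j', pos 4: 'p'=='p', pos 5: 'u'!='i'
Differing positions: 3
Hamming distance: 3


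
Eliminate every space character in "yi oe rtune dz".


Input string: 'yi oe rtune dz'
Operation: remove all spaces
Words: 'yi', 'oe', 'rtune', 'dz'
Join without spaces: yioertunedz


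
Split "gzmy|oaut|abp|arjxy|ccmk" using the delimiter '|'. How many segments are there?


Input string: 'gzmy|oaut|abp|arjxy|ccmk'
Delimiter: '|'
Split result: 'gzmy', 'oaut', 'abp', 'arjxy', 'ccmk'
Number of parts: 5


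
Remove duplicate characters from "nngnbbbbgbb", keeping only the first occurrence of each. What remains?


Input: 'nngnbbbbgbb'
Operation: keep first occurrence of each character
Scan: s[0]='n' new -> keep; s[1]='n' seen -> skip; s[2]='g' new -> keep; s[3]='n' seen -> skip; s[4]='b' new -> keep; s[5]='b' seen -> skip; s[6]='b' seen -> skip; s[7]='b' seen -> skip; s[8]='g' seen -> skip; s[9]='b' seen -> skip; s[10]='b' seen -> skip
Result: ngb


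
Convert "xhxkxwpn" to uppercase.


Input string: 'xhxkxwpn'
Operation: convert each letter to uppercase
Mapping: 'x'->'X', 'h'->'H', 'x'->'X', 'k'->'K', 'x'->'X', 'w'->'W', 'p'->'P', 'n'->'N'
Result: XHXKXWPN


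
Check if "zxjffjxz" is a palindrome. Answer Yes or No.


Input string: 'zxjffjxz'
Reversed: 'zxjffjxz'
Compare pairs: s[0]='z' vs s[7]='z' (match), s[1]='x' vs s[6]='x' (match), s[2]='j' vs s[5]='j' (match), s[3]='f' vs s[4]='f' (match)
Palindrome: Yes


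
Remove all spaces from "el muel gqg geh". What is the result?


Input string: 'el muel gqg geh'
Operation: remove all spaces
Words: 'el', 'muel', 'gqg', 'geh'
Join without spaces: elmuelgqggeh


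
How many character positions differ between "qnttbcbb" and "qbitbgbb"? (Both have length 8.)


String 1: 'qnttbcbb'
String 2: 'qbitbgbb'
Compare each position: pos 0: 'q'=='q', pos 1: 'n'!='b', pos 2: 't'!='i', pos 3: 't'=='t', pos 4: 'b'=='b', pos 5: 'c'!='g', pos 6: 'b'=='b', pos 7: 'b'=='b'
Differing positions: 3
Hamming distance: 3


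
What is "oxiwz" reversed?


Input string: 'oxiwz'
Operation: reverse character order
Original order: 'o' -> 'x' -> 'i' -> 'w' -> 'z'
Reversed order: 'z' -> 'w' -> 'i' -> 'x' -> 'o'
Result: zwixo


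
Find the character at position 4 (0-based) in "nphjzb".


Input string: 'nphjzb'
Operation: get character at index 4
Index mapping: s[0]='n', s[1]='p', s[2]='h', s[3]='j', s[4]='z'
Result: 'z'


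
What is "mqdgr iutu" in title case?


Input string: 'mqdgr iutu'
Operation: capitalize first letter of each word
Word transformations: 'mqdgr'->'Mqdgr', 'iutu'->'Iutu'
Result: Mqdgr Iutu


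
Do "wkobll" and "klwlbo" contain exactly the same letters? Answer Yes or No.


String 1: 'wkobll' -> sorted: 'bkllow'
String 2: 'klwlbo' -> sorted: 'bkllow'
Compare sorted forms: 'bkllow' == 'bkllow'
Anagram: Yes


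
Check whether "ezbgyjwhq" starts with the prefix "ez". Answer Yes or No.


Input string: 'ezbgyjwhq'
Prefix to check: 'ez'
First 2 characters of input: 'ez'
Match: True
Result: Yes


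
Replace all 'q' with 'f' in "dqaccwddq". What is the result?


Input string: 'dqaccwddq'
Operation: replace 'q' with 'f'
Positions of 'q': 1, 8
After replacement: dfaccwddf


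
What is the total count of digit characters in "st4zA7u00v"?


Input string: 'st4zA7u00v'
Operation: count digit characters (0-9)
Scan: 's', 't', '4'(digit), 'z', 'A', '7'(digit), 'u', '0'(digit), '0'(digit), 'v'
Digits found: 4
Result: 4


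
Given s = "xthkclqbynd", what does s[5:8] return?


Input string: 'xthkclqbynd'
Operation: slice [5:8]
Extract characters: s[5]='l', s[6]='q', s[7]='b'
Result: lqb


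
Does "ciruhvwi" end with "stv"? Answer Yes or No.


Input string: 'ciruhvwi'
Suffix to check: 'stv'
Last 3 characters of input: 'vwi'
Match: False
Result: No


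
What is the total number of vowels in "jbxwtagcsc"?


Input string: 'jbxwtagcsc'
Operation: count vowels (a, e, i, o, u)
Scan: s[0]='j', s[1]='b', s[2]='x', s[3]='w', s[4]='t', s[5]='a' (vowel), s[6]='g', s[7]='c', s[8]='s', s[9]='c'
Vowels found: 1
Result: 1


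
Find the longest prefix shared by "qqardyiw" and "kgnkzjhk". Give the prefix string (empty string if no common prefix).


String 1: 'qqardyiw'
String 2: 'kgnkzjhk'
Compare position by position:
pos 0: 'q' vs 'k' differ -> stop
Longest common prefix: "" (length 0)


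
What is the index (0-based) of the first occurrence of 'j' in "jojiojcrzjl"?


Input string: 'jojiojcrzjl'
Target: 'j'
Scanning left to right: s[0]='j'
First match at index: 0


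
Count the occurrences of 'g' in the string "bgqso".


Input string: 'bgqso'
Target character: 'g'
Scan each position: s[1]='g'
Matches found at indices: 1
Total: 1


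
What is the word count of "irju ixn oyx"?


Input string: 'irju ixn oyx'
Operation: split by spaces
Words found: 'irju', 'ixn', 'oyx'
Word count: 3


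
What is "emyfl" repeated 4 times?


Input string: 'emyfl'
Operation: repeat 4 times
Concatenation: 'emyfl' + 'emyfl' + 'emyfl' + 'emyfl'
Result: emyflemyflemyflemyfl


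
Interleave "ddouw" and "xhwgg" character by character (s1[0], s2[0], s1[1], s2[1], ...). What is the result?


String 1: 'ddouw'
String 2: 'xhwgg'
Operation: alternate characters
Pairs: 'd'+'x', 'd'+'h', 'o'+'w', 'u'+'g', 'w'+'g'
Result: dxdhowugwg


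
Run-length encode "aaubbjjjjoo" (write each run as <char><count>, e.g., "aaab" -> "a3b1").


Input: 'aaubbjjjjoo'
Operation: identify consecutive runs
Runs: 'aa' -> a2, 'u' -> u1, 'bb' -> b2, 'jjjj' -> j4, 'oo' -> o2
Encoded: a2u1b2j4o2


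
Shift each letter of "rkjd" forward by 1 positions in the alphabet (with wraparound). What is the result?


Input: 'rkjd', shift = 1
Operation: for each letter, (position + 1) mod 26
Mapping: 'r'(17+1=18)->'s', 'k'(10+1=11)->'l', 'j'(9+1=10)->'k', 'd'(3+1=4)->'e'
Result: slke


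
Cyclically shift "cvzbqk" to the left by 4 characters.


Input: 'cvzbqk', shift = 4
Operation: split at index 4 and swap parts
Front part s[0:4] = 'cvzb'
Back part s[4:] = 'qk'
Rotated = back + front = 'qk' + 'cvzb'
Result: qkcvzb


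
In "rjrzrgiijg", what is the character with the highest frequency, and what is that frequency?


Input: 'rjrzrgiijg'
Operation: tally each character
Counts: 'g':2, 'i':2, 'j':2, 'r':3, 'z':1
Maximum: 'r' appears 3 times


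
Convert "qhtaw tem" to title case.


Input string: 'qhtaw tem'
Operation: capitalize first letter of each word
Word transformations: 'qhtaw'->'Qhtaw', 'tem'->'Tem'
Result: Qhtaw Tem


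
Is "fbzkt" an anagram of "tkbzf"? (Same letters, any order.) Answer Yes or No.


String 1: 'tkbzf' -> sorted: 'bfktz'
String 2: 'fbzkt' -> sorted: 'bfktz'
Compare sorted forms: 'bfktz' == 'bfktz'
Anagram: Yes


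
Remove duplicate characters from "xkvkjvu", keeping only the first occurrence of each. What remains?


Input: 'xkvkjvu'
Operation: keep first occurrence of each character
Scan: s[0]='x' new -> keep; s[1]='k' new -> keep; s[2]='v' new -> keep; s[3]='k' seen -> skip; s[4]='j' new -> keep; s[5]='v' seen -> skip; s[6]='u' new -> keep
Result: xkvju


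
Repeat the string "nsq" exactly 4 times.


Input string: 'nsq'
Operation: repeat 4 times
Concatenation: 'nsq' + 'nsq' + 'nsq' + 'nsq'
Result: nsqnsqnsqnsq


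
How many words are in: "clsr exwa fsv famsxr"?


Input string: 'clsr exwa fsv famsxr'
Operation: split by spaces
Words found: 'clsr', 'exwa', 'fsv', 'famsxr'
Word count: 4


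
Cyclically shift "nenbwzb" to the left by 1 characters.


Input: 'nenbwzb', shift = 1
Operation: split at index 1 and swap parts
Front part s[0:1] = 'n'
Back part s[1:] = 'enbwzb'
Rotated = back + front = 'enbwzb' + 'n'
Result: enbwzbn


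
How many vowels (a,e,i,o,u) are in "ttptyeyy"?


Input string: 'ttptyeyy'
Operation: count vowels (a, e, i, o, u)
Scan: s[0]='t', s[1]='t', s[2]='p', s[3]='t', s[4]='y', s[5]='e' (vowel), s[6]='y', s[7]='y'
Vowels found: 1
Result: 1


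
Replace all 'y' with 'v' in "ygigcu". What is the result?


Input string: 'ygigcu'
Operation: replace 'y' with 'v'
Positions of 'y': 0
After replacement: vgigcu


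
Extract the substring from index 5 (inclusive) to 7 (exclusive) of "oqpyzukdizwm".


Input string: 'oqpyzukdizwm'
Operation: slice [5:7]
Extract characters: s[5]='u', s[6]='k'
Result: uk


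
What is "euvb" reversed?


Input string: 'euvb'
Operation: reverse character order
Original order: 'e' -> 'u' -> 'v' -> 'b'
Reversed order: 'b' -> 'v' -> 'u' -> 'e'
Result: bvue


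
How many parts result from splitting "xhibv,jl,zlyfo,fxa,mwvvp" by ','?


Input string: 'xhibv,jl,zlyfo,fxa,mwvvp'
Delimiter: ','
Split result: 'xhibv', 'jl', 'zlyfo', 'fxa', 'mwvvp'
Number of parts: 5


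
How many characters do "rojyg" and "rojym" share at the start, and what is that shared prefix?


String 1: 'rojyg'
String 2: 'rojym'
Compare position by position:
pos 0: 'r' vs 'r' match
pos 1: 'o' vs 'o' match
pos 2: 'j' vs 'j' match
pos 3: 'y' vs 'y' match
pos 4: 'g' vs 'm' differ -> stop
Longest common prefix: "rojy" (length 4)


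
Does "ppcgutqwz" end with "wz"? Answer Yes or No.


Input string: 'ppcgutqwz'
Suffix to check: 'wz'
Last 2 characters of input: 'wz'
Match: True
Result: Yes


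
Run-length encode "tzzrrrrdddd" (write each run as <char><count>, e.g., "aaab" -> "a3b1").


Input: 'tzzrrrrdddd'
Operation: identify consecutive runs
Runs: 't' -> t1, 'zz' -> z2, 'rrrr' -> r4, 'dddd' -> d4
Encoded: t1z2r4d4


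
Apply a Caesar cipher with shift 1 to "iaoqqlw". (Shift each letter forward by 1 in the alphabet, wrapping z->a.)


Input: 'iaoqqlw', shift = 1
Operation: for each letter, (position + 1) mod 26
Mapping: 'i'(8+1=9)->'j', 'a'(0+1=1)->'b', 'o'(14+1=15)->'p', 'q'(16+1=17)->'r', 'q'(16+1=17)->'r', 'l'(11+1=12)->'m', 'w'(22+1=23)->'x'
Result: jbprrmx


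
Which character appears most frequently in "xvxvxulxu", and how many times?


Input: 'xvxvxulxu'
Operation: tally each character
Counts: 'l':1, 'u':2, 'v':2, 'x':4
Maximum: 'x' appears 4 times


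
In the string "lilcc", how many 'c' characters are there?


Input string: 'lilcc'
Target character: 'c'
Scan each position: s[3]='c', s[4]='c'
Matches found at indices: 3, 4
Total: 2


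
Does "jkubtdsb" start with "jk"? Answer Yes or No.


Input string: 'jkubtdsb'
Prefix to check: 'jk'
First 2 characters of input: 'jk'
Match: True
Result: Yes


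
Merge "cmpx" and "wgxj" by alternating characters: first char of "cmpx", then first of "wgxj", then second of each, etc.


String 1: 'cmpx'
String 2: 'wgxj'
Operation: alternate characters
Pairs: 'c'+'w', 'm'+'g', 'p'+'x', 'x'+'j'
Result: cwmgpxxj


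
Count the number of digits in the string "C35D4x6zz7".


Input string: 'C35D4x6zz7'
Operation: count digit characters (0-9)
Scan: 'C', '3'(digit), '5'(digit), 'D', '4'(digit), 'x', '6'(digit), 'z', 'z', '7'(digit)
Digits found: 5
Result: 5


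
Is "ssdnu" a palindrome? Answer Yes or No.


Input string: 'ssdnu'
Reversed: 'undss'
Compare pairs: s[0]='s' vs s[4]='u' (mismatch), s[1]='s' vs s[3]='n' (mismatch)
Palindrome: No


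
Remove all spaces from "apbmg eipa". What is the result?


Input string: 'apbmg eipa'
Operation: remove all spaces
Words: 'apbmg', 'eipa'
Join without spaces: apbmgeipa


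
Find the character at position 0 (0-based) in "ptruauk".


Input string: 'ptruauk'
Operation: get character at index 0
Index mapping: s[0]='p'
Result: 'p'


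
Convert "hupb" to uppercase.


Input string: 'hupb'
Operation: convert each letter to uppercase
Mapping: 'h'->'H', 'u'->'U', 'p'->'P', 'b'->'B'
Result: HUPB


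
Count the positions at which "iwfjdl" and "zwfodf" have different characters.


String 1: 'iwfjdl'
String 2: 'zwfodf'
Compare each position: pos 0: 'i'!='z', pos 1: 'w'=='w', pos 2: 'f'=='f', pos 3: 'j'!='o', pos 4: 'd'=='d', pos 5: 'l'!='f'
Differing positions: 3
Hamming distance: 3


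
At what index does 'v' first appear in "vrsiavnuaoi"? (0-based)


Input string: 'vrsiavnuaoi'
Target: 'v'
Scanning left to right: s[0]='v'
First match at index: 0


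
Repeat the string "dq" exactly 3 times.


Input string: 'dq'
Operation: repeat 3 times
Concatenation: 'dq' + 'dq' + 'dq'
Result: dqdqdq


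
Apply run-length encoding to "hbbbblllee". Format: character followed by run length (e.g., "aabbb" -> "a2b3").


Input: 'hbbbblllee'
Operation: identify consecutive runs
Runs: 'h' -> h1, 'bbbb' -> b4, 'lll' -> l3, 'ee' -> e2
Encoded: h1b4l3e2


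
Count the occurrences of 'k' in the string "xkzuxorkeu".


Input string: 'xkzuxorkeu'
Target character: 'k'
Scan each position: s[1]='k', s[7]='k'
Matches found at indices: 1, 7
Total: 2


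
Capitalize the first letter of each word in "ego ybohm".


Input string: 'ego ybohm'
Operation: capitalize first letter of each word
Word transformations: 'ego'->'Ego', 'ybohm'->'Ybohm'
Result: Ego Ybohm


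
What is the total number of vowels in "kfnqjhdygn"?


Input string: 'kfnqjhdygn'
Operation: count vowels (a, e, i, o, u)
Scan: s[0]='k', s[1]='f', s[2]='n', s[3]='q', s[4]='j', s[5]='h', s[6]='d', s[7]='y', s[8]='g', s[9]='n'
Vowels found: 0
Result: 0


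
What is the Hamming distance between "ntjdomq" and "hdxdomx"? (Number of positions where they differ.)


String 1: 'ntjdomq'
String 2: 'hdxdomx'
Compare each position: pos 0: 'n'!='h', pos 1: 't'!='d', pos 2: 'j'!='x', pos 3: 'd'=='d', pos 4: 'o'=='o', pos 5: 'm'=='m', pos 6: 'q'!='x'
Differing positions: 4
Hamming distance: 4


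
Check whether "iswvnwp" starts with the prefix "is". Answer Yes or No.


Input string: 'iswvnwp'
Prefix to check: 'is'
First 2 characters of input: 'is'
Match: True
Result: Yes


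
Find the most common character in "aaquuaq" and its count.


Input: 'aaquuaq'
Operation: tally each character
Counts: 'a':3, 'q':2, 'u':2
Maximum: 'a' appears 3 times


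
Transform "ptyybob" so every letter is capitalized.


Input string: 'ptyybob'
Operation: convert each letter to uppercase
Mapping: 'p'->'P', 't'->'T', 'y'->'Y', 'y'->'Y', 'b'->'B', 'o'->'O', 'b'->'B'
Result: PTYYBOB


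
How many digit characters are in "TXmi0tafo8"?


Input string: 'TXmi0tafo8'
Operation: count digit characters (0-9)
Scan: 'T', 'X', 'm', 'i', '0'(digit), 't', 'a', 'f', 'o', '8'(digit)
Digits found: 2
Result: 2


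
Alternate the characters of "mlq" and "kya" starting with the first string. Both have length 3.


String 1: 'mlq'
String 2: 'kya'
Operation: alternate characters
Pairs: 'm'+'k', 'l'+'y', 'q'+'a'
Result: mklyqa


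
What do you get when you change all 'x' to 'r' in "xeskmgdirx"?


Input string: 'xeskmgdirx'
Operation: replace 'x' with 'r'
Positions of 'x': 0, 9
After replacement: reskmgdirr


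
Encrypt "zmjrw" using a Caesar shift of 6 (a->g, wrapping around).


Input: 'zmjrw', shift = 6
Operation: for each letter, (position + 6) mod 26
Mapping: 'z'(25+6=31, 31 mod 26=5)->'f', 'm'(12+6=18)->'s', 'j'(9+6=15)->'p', 'r'(17+6=23)->'x', 'w'(22+6=28, 28 mod 26=2)->'c'
Result: fspxc


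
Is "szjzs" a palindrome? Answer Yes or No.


Input string: 'szjzs'
Reversed: 'szjzs'
Compare pairs: s[0]='s' vs s[4]='s' (match), s[1]='z' vs s[3]='z' (match)
Palindrome: Yes


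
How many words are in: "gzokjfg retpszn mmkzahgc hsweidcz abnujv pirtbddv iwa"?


Input string: 'gzokjfg retpszn mmkzahgc hsweidcz abnujv pirtbddv iwa'
Operation: split by spaces
Words found: 'gzokjfg', 'retpszn', 'mmkzahgc', 'hsweidcz', 'abnujv', 'pirtbddv', 'iwa'
Word count: 7


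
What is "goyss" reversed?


Input string: 'goyss'
Operation: reverse character order
Original order: 'g' -> 'o' -> 'y' -> 's' -> 's'
Reversed order: 's' -> 's' -> 'y' -> 'o' -> 'g'
Result: ssyog


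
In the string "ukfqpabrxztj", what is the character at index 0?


Input string: 'ukfqpabrxztj'
Operation: get character at index 0
Index mapping: s[0]='u'
Result: 'u'


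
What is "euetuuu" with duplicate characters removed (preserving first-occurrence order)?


Input: 'euetuuu'
Operation: keep first occurrence of each character
Scan: s[0]='e' new -> keep; s[1]='u' new -> keep; s[2]='e' seen -> skip; s[3]='t' new -> keep; s[4]='u' seen -> skip; s[5]='u' seen -> skip; s[6]='u' seen -> skip
Result: eut


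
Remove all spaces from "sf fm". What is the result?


Input string: 'sf fm'
Operation: remove all spaces
Words: 'sf', 'fm'
Join without spaces: sffm


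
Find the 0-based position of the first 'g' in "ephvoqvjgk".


Input string: 'ephvoqvjgk'
Target: 'g'
Scanning left to right: s[0]='e', s[1]='p', s[2]='h', s[3]='v', s[4]='o', s[5]='q', s[6]='v', s[7]='j', s[8]='g'
First match at index: 8


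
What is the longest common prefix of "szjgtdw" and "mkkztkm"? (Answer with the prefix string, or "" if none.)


String 1: 'szjgtdw'
String 2: 'mkkztkm'
Compare position by position:
pos 0: 's' vs 'm' differ -> stop
Longest common prefix: "" (length 0)


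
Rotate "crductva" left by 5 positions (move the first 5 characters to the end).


Input: 'crductva', shift = 5
Operation: split at index 5 and swap parts
Front part s[0:5] = 'crduc'
Back part s[5:] = 'tva'
Rotated = back + front = 'tva' + 'crduc'
Result: tvacrduc


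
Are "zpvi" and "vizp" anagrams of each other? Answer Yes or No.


String 1: 'zpvi' -> sorted: 'ipvz'
String 2: 'vizp' -> sorted: 'ipvz'
Compare sorted forms: 'ipvz' == 'ipvz'
Anagram: Yes


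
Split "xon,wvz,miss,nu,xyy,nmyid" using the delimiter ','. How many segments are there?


Input string: 'xon,wvz,miss,nu,xyy,nmyid'
Delimiter: ','
Split result: 'xon', 'wvz', 'miss', 'nu', 'xyy', 'nmyid'
Number of parts: 6


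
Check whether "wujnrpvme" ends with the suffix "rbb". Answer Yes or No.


Input string: 'wujnrpvme'
Suffix to check: 'rbb'
Last 3 characters of input: 'vme'
Match: False
Result: No


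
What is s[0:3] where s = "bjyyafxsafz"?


Input string: 'bjyyafxsafz'
Operation: slice [0:3]
Extract characters: s[0]='b', s[1]='j', s[2]='y'
Result: bjy


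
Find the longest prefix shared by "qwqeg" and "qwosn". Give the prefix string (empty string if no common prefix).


String 1: 'qwqeg'
String 2: 'qwosn'
Compare position by position:
pos 0: 'q' vs 'q' match
pos 1: 'w' vs 'w' match
pos 2: 'q' vs 'o' differ -> stop
Longest common prefix: "qw" (length 2)


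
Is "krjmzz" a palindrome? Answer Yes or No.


Input string: 'krjmzz'
Reversed: 'zzmjrk'
Compare pairs: s[0]='k' vs s[5]='z' (mismatch), s[1]='r' vs s[4]='z' (mismatch), s[2]='j' vs s[3]='m' (mismatch)
Palindrome: No


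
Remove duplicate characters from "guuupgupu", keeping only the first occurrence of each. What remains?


Input: 'guuupgupu'
Operation: keep first occurrence of each character
Scan: s[0]='g' new -> keep; s[1]='u' new -> keep; s[2]='u' seen -> skip; s[3]='u' seen -> skip; s[4]='p' new -> keep; s[5]='g' seen -> skip; s[6]='u' seen -> skip; s[7]='p' seen -> skip; s[8]='u' seen -> skip
Result: gup


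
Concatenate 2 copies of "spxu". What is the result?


Input string: 'spxu'
Operation: repeat 2 times
Concatenation: 'spxu' + 'spxu'
Result: spxuspxu


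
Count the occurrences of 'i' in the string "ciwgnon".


Input string: 'ciwgnon'
Target character: 'i'
Scan each position: s[1]='i'
Matches found at indices: 1
Total: 1


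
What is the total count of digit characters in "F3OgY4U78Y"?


Input string: 'F3OgY4U78Y'
Operation: count digit characters (0-9)
Scan: 'F', '3'(digit), 'O', 'g', 'Y', '4'(digit), 'U', '7'(digit), '8'(digit), 'Y'
Digits found: 4
Result: 4


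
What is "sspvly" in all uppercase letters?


Input string: 'sspvly'
Operation: convert each letter to uppercase
Mapping: 's'->'S', 's'->'S', 'p'->'P', 'v'->'V', 'l'->'L', 'y'->'Y'
Result: SSPVLY


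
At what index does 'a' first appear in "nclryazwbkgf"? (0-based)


Input string: 'nclryazwbkgf'
Target: 'a'
Scanning left to right: s[0]='n', s[1]='c', s[2]='l', s[3]='r', s[4]='y', s[5]='a'
First match at index: 5


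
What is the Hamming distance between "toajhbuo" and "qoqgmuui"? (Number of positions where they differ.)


String 1: 'toajhbuo'
String 2: 'qoqgmuui'
Compare each position: pos 0: 't'!='q', pos 1: 'o'=='o', pos 2: 'a'!='q', pos 3: 'j'!='g', pos 4: 'h'!='m', pos 5: 'b'!='u', pos 6: 'u'=='u', pos 7: 'o'!='i'
Differing positions: 6
Hamming distance: 6


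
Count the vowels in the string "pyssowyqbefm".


Input string: 'pyssowyqbefm'
Operation: count vowels (a, e, i, o, u)
Scan: s[0]='p', s[1]='y', s[2]='s', s[3]='s', s[4]='o' (vowel), s[5]='w', s[6]='y', s[7]='q', s[8]='b', s[9]='e' (vowel), s[10]='f', s[11]='m'
Vowels found: 2
Result: 2


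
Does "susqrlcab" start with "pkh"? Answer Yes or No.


Input string: 'susqrlcab'
Prefix to check: 'pkh'
First 3 characters of input: 'sus'
Match: False
Result: No


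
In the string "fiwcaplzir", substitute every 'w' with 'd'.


Input string: 'fiwcaplzir'
Operation: replace 'w' with 'd'
Positions of 'w': 2
After replacement: fidcaplzir


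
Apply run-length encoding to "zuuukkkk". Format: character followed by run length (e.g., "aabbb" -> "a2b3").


Input: 'zuuukkkk'
Operation: identify consecutive runs
Runs: 'z' -> z1, 'uuu' -> u3, 'kkkk' -> k4
Encoded: z1u3k4


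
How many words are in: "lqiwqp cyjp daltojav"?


Input string: 'lqiwqp cyjp daltojav'
Operation: split by spaces
Words found: 'lqiwqp', 'cyjp', 'daltojav'
Word count: 3


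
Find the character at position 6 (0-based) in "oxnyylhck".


Input string: 'oxnyylhck'
Operation: get character at index 6
Index mapping: s[0]='o', s[1]='x', s[2]='n', s[3]='y', s[4]='y', s[5]='l', s[6]='h'
Result: 'h'


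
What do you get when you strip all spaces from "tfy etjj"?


Input string: 'tfy etjj'
Operation: remove all spaces
Words: 'tfy', 'etjj'
Join without spaces: tfyetjj


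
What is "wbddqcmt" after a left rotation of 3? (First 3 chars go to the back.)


Input: 'wbddqcmt', shift = 3
Operation: split at index 3 and swap parts
Front part s[0:3] = 'wbd'
Back part s[3:] = 'dqcmt'
Rotated = back + front = 'dqcmt' + 'wbd'
Result: dqcmtwbd


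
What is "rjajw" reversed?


Input string: 'rjajw'
Operation: reverse character order
Original order: 'r' -> 'j' -> 'a' -> 'j' -> 'w'
Reversed order: 'w' -> 'j' -> 'a' -> 'j' -> 'r'
Result: wjajr


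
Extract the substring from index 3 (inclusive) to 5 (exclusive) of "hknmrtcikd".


Input string: 'hknmrtcikd'
Operation: slice [3:5]
Extract characters: s[3]='m', s[4]='r'
Result: mr


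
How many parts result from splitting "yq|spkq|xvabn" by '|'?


Input string: 'yq|spkq|xvabn'
Delimiter: '|'
Split result: 'yq', 'spkq', 'xvabn'
Number of parts: 3


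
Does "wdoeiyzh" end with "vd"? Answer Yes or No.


Input string: 'wdoeiyzh'
Suffix to check: 'vd'
Last 2 characters of input: 'zh'
Match: False
Result: No


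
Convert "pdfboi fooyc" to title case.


Input string: 'pdfboi fooyc'
Operation: capitalize first letter of each word
Word transformations: 'pdfboi'->'Pdfboi', 'fooyc'->'Fooyc'
Result: Pdfboi Fooyc


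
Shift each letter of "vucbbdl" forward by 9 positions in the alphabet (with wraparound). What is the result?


Input: 'vucbbdl', shift = 9
Operation: for each letter, (position + 9) mod 26
Mapping: 'v'(21+9=30, 30 mod 26=4)->'e', 'u'(20+9=29, 29 mod 26=3)->'d', 'c'(2+9=11)->'l', 'b'(1+9=10)->'k', 'b'(1+9=10)->'k', 'd'(3+9=12)->'m', 'l'(11+9=20)->'u'
Result: edlkkmu


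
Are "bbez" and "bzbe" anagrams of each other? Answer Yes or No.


String 1: 'bbez' -> sorted: 'bbez'
String 2: 'bzbe' -> sorted: 'bbez'
Compare sorted forms: 'bbez' == 'bbez'
Anagram: Yes


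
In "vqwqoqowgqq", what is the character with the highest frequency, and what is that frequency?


Input: 'vqwqoqowgqq'
Operation: tally each character
Counts: 'g':1, 'o':2, 'q':5, 'v':1, 'w':2
Maximum: 'q' appears 5 times
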